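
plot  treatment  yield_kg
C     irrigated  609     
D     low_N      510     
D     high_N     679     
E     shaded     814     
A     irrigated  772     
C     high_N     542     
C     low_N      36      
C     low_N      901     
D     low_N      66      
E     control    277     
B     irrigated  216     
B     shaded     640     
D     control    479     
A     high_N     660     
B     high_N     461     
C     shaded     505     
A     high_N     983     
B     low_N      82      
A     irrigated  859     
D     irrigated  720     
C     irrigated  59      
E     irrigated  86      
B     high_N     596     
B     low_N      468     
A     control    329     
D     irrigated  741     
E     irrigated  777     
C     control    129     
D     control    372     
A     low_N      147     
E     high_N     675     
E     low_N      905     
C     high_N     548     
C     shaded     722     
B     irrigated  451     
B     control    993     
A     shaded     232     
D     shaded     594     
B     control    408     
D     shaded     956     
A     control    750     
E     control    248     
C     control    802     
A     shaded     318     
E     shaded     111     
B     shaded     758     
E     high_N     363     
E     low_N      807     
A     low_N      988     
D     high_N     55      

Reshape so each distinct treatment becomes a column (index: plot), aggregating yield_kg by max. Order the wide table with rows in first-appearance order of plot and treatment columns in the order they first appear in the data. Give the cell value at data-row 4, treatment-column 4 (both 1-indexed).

318

With rows in first-appearance order of plot, row 4 is plot=A. treatment columns in first-appearance order: irrigated, low_N, high_N, shaded, control; column 4 is shaded.
Long rows with plot=A, treatment=shaded: max(232, 318) = 318.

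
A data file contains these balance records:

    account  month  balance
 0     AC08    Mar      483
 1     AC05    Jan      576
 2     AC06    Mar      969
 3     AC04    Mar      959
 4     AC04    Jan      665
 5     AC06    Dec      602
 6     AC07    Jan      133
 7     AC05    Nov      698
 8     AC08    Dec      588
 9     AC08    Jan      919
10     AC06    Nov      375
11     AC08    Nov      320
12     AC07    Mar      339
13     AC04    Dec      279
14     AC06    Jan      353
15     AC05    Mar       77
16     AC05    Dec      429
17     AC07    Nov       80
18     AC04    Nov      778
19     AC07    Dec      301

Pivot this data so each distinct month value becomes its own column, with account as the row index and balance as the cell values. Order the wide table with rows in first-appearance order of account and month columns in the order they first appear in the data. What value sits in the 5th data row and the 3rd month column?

301

With rows in first-appearance order of account, row 5 is account=AC07. month columns in first-appearance order: Mar, Jan, Dec, Nov; column 3 is Dec.
Long rows with account=AC07, month=Dec: balance = 301.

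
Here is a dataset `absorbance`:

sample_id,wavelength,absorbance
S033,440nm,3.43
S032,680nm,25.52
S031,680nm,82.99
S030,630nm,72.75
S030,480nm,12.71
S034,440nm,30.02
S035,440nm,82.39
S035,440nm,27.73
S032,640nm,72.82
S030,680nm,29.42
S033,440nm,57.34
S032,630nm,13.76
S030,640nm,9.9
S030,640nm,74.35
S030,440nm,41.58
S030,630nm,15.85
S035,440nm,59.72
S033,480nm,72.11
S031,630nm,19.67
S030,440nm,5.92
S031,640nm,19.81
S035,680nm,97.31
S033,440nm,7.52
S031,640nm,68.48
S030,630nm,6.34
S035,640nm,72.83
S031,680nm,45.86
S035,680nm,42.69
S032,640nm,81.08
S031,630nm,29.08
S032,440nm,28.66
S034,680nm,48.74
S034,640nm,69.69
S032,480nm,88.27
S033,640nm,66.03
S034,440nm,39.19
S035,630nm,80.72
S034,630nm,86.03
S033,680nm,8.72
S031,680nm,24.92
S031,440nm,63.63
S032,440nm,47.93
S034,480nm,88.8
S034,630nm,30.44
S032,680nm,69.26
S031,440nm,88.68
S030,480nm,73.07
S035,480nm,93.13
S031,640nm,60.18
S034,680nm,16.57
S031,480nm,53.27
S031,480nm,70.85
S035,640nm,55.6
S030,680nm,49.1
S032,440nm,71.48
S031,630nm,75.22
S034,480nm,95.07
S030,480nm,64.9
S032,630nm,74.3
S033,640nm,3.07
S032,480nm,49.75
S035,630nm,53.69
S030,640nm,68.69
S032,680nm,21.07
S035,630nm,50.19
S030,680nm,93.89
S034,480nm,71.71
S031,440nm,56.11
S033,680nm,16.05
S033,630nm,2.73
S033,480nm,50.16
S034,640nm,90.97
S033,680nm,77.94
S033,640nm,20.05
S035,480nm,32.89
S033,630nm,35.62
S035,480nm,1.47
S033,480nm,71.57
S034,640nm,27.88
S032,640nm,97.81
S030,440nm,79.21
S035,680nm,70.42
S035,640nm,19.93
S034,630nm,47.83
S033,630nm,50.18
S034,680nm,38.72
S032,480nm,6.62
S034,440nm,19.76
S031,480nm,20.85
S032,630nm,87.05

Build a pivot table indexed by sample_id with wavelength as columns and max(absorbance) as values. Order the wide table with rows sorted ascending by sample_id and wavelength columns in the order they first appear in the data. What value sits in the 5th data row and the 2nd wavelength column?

48.74

With rows sorted ascending by sample_id, row 5 is sample_id=S034. wavelength columns in first-appearance order: 440nm, 680nm, 630nm, 480nm, 640nm; column 2 is 680nm.
Long rows with sample_id=S034, wavelength=680nm: max(48.74, 16.57, 38.72) = 48.74.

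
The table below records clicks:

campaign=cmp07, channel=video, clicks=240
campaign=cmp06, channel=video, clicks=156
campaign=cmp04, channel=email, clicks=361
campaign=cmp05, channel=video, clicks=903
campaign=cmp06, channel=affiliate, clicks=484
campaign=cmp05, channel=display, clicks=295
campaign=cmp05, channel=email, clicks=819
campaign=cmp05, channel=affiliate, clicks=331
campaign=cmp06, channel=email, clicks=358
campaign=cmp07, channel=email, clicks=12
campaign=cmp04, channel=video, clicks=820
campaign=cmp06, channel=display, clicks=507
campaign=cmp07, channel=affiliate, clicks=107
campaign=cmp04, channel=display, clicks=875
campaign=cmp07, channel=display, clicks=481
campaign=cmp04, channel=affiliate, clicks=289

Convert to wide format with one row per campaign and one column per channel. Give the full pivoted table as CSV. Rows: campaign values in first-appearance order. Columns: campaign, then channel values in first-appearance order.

campaign,video,email,affiliate,display
cmp07,240,12,107,481
cmp06,156,358,484,507
cmp04,820,361,289,875
cmp05,903,819,331,295

Columns: campaign plus the 4 distinct channel values (video, email, affiliate, display).
For example, row cmp07 column video takes clicks=240 from the long row (cmp07, video).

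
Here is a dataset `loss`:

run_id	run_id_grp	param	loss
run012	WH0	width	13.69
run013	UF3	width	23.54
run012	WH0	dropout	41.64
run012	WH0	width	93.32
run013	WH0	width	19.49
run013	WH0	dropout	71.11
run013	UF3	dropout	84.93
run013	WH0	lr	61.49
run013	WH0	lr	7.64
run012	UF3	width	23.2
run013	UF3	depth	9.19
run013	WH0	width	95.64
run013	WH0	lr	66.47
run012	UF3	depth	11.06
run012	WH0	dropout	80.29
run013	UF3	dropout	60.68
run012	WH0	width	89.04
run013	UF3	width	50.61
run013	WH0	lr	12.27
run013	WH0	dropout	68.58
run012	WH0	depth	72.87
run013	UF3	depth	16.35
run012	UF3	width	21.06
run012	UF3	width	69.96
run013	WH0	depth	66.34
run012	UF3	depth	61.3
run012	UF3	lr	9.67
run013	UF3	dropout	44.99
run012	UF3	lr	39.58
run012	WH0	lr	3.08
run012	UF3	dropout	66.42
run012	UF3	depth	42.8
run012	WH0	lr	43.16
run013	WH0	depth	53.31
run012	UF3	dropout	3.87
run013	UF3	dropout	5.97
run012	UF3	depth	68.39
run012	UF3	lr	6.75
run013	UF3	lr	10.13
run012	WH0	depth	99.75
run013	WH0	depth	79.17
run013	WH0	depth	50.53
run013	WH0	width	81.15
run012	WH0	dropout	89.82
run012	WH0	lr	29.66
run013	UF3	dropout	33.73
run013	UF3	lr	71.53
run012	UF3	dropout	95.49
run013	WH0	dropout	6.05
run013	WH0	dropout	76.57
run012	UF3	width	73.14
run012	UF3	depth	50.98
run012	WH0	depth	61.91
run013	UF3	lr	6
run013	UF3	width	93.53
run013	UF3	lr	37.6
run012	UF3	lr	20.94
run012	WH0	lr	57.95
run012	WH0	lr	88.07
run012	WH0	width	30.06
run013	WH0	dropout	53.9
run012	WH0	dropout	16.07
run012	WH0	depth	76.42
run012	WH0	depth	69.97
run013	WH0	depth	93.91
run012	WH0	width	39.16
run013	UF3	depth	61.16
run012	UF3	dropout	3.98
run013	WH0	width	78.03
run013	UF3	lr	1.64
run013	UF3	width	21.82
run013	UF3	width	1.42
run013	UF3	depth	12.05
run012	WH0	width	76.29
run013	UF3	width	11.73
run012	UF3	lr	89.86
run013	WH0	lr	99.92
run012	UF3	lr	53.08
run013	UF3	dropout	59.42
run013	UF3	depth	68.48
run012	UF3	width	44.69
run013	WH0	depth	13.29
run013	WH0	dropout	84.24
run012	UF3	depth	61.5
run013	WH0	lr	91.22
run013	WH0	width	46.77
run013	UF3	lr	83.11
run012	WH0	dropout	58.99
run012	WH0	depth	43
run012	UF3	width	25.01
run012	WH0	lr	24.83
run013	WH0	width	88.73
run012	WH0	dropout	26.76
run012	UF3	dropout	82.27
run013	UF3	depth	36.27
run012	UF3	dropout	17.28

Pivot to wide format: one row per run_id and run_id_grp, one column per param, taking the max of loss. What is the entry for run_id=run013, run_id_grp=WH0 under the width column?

95.64

Rows with run_id=run013, run_id_grp=WH0 and param=width: loss values are 19.49, 95.64, 81.15, 78.03, 46.77, 88.73.
max(19.49, 95.64, 81.15, 78.03, 46.77, 88.73) = 95.64.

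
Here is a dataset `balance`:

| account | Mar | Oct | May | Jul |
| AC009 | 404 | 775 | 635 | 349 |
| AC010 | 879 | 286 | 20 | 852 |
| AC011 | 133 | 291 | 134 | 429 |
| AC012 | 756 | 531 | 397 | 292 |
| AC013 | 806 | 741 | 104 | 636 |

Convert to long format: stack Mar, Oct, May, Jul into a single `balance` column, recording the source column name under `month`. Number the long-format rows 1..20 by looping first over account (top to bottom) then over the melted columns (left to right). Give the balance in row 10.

20 rows total (5 × 4). Row 10: index ⌊(10-1)/4⌋ = 2 into account → AC011; (10-1) mod 4 = 1 into the melted columns → Oct.
So row 10 is (AC011, Oct, 291); balance = 291.

291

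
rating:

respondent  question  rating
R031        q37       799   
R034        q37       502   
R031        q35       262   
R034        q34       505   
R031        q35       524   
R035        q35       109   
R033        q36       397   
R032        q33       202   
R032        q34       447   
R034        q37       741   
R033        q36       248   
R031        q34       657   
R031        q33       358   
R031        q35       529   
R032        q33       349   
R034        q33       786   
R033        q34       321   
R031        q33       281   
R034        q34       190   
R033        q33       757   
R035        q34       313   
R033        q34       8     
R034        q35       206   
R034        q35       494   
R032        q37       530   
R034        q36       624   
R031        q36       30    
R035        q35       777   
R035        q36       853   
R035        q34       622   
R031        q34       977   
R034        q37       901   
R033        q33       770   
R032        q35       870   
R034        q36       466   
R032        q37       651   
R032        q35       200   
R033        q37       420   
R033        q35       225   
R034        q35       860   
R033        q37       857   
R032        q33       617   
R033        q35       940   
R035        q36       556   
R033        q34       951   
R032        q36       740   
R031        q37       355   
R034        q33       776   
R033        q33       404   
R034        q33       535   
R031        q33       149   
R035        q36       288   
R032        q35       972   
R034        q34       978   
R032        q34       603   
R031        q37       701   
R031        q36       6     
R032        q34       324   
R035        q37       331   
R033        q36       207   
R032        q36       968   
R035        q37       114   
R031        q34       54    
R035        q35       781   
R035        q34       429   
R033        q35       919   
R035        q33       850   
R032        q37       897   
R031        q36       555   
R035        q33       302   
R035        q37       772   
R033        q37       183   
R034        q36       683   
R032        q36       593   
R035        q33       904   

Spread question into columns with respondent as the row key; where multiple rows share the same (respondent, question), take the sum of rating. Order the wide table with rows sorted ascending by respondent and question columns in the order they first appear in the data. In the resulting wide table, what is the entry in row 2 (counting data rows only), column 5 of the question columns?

1168

With rows sorted ascending by respondent, row 2 is respondent=R032. question columns in first-appearance order: q37, q35, q34, q36, q33; column 5 is q33.
Long rows with respondent=R032, question=q33: 202 + 349 + 617 = 1168.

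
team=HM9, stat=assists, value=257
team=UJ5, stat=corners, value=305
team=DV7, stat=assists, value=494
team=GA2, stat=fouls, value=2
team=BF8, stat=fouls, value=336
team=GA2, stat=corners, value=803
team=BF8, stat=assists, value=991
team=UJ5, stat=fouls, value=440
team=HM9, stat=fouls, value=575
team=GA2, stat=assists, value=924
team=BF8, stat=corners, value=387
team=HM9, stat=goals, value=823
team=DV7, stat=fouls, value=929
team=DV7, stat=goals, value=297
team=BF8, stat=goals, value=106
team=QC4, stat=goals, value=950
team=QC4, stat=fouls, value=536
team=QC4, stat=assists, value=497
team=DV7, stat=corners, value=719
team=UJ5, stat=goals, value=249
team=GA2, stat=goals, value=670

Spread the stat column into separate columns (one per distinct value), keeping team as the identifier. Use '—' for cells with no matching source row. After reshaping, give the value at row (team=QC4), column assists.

497

The long row with team=QC4, stat=assists has value=497.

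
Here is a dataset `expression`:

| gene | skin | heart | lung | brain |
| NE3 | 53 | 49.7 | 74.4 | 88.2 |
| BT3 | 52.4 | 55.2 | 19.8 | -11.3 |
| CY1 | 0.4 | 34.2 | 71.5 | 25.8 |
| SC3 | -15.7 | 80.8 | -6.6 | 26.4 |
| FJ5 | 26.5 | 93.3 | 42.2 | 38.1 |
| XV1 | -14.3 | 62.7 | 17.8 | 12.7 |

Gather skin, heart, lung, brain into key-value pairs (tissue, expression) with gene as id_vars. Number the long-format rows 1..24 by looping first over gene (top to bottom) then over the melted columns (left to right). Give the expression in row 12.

25.8

24 rows total (6 × 4). Row 12: index ⌊(12-1)/4⌋ = 2 into gene → CY1; (12-1) mod 4 = 3 into the melted columns → brain.
So row 12 is (CY1, brain, 25.8); expression = 25.8.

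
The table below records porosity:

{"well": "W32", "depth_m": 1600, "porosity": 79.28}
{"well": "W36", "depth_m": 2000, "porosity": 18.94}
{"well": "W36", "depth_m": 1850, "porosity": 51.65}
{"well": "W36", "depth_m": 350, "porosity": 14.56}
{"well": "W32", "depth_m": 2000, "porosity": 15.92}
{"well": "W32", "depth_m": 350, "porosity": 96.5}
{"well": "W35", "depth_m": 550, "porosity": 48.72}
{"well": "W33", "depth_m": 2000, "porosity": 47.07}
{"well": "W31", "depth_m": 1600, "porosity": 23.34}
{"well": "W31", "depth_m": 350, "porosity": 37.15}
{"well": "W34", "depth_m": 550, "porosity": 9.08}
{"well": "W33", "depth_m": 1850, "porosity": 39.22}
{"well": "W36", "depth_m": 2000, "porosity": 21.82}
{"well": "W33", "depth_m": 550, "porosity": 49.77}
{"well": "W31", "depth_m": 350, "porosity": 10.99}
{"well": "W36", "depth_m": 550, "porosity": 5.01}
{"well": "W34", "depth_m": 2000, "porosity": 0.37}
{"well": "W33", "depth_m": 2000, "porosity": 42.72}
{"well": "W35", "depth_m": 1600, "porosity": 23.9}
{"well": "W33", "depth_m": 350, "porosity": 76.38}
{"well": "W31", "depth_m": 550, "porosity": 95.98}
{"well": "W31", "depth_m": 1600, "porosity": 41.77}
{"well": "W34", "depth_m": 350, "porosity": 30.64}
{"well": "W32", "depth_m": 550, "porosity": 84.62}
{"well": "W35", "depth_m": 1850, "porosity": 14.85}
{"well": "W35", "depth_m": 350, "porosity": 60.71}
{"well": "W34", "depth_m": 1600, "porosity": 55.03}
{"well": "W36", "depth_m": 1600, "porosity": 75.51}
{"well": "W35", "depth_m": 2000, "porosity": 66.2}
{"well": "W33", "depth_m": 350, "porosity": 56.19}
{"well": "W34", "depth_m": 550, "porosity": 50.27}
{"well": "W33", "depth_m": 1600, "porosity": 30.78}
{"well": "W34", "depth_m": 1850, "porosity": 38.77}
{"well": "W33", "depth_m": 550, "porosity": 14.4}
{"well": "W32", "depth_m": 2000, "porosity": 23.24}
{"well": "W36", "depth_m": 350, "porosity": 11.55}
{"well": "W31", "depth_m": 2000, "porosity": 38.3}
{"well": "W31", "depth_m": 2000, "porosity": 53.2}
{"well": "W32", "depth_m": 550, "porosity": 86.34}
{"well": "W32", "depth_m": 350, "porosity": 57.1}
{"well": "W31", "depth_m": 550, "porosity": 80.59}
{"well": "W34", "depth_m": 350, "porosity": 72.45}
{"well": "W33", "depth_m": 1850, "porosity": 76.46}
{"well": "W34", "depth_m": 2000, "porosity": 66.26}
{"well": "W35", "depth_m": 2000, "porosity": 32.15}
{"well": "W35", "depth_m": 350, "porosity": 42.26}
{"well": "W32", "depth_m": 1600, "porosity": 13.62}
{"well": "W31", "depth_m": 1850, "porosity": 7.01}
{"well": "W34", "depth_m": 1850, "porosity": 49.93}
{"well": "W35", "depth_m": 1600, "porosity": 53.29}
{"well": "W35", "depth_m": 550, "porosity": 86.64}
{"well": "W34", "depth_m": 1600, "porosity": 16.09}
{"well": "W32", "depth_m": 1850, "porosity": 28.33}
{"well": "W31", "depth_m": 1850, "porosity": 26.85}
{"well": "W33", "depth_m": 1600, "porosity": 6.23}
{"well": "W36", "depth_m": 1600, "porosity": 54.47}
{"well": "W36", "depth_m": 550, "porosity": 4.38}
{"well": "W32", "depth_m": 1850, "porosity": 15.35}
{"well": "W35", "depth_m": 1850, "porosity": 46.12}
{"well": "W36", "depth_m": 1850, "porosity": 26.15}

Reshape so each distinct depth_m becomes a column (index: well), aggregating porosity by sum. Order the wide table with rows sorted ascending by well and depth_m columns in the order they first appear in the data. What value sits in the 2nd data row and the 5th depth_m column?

With rows sorted ascending by well, row 2 is well=W32. depth_m columns in first-appearance order: 1600, 2000, 1850, 350, 550; column 5 is 550.
Long rows with well=W32, depth_m=550: 84.62 + 86.34 = 170.96.

170.96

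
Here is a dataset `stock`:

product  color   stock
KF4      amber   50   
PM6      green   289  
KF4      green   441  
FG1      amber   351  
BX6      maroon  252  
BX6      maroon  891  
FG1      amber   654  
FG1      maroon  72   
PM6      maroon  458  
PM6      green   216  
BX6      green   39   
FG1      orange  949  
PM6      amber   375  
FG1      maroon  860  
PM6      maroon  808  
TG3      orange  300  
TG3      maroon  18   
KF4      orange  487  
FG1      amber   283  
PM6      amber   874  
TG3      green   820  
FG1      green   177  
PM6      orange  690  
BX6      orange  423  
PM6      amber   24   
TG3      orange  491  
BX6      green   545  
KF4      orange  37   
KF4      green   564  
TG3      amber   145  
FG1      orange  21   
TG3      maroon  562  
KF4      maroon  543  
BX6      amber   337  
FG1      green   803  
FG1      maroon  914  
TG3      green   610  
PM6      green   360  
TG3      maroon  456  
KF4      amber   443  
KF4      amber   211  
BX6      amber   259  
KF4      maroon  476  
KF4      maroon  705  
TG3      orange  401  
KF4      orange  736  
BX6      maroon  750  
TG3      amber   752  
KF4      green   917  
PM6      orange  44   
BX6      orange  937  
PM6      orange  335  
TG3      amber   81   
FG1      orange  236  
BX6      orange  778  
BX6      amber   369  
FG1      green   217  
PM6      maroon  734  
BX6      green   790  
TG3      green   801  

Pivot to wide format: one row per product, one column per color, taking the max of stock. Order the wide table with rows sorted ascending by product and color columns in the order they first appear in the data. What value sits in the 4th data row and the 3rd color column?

With rows sorted ascending by product, row 4 is product=PM6. color columns in first-appearance order: amber, green, maroon, orange; column 3 is maroon.
Long rows with product=PM6, color=maroon: max(458, 808, 734) = 808.

808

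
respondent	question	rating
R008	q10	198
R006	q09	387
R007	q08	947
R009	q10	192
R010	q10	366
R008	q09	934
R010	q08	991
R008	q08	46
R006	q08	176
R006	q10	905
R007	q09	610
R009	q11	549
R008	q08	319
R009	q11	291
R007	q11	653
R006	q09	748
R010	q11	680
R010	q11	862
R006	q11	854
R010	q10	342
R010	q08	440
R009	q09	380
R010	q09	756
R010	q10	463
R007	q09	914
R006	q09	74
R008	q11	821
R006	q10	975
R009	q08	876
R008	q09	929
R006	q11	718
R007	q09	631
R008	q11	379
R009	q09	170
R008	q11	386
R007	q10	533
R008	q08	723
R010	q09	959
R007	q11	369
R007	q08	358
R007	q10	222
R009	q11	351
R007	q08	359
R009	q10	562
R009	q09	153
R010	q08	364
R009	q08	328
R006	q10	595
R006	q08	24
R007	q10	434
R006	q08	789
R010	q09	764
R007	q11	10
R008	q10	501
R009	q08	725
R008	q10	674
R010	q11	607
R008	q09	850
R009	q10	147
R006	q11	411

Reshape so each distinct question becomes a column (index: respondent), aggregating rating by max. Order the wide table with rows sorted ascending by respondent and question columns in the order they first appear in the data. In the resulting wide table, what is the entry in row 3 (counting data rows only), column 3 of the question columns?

723

With rows sorted ascending by respondent, row 3 is respondent=R008. question columns in first-appearance order: q10, q09, q08, q11; column 3 is q08.
Long rows with respondent=R008, question=q08: max(46, 319, 723) = 723.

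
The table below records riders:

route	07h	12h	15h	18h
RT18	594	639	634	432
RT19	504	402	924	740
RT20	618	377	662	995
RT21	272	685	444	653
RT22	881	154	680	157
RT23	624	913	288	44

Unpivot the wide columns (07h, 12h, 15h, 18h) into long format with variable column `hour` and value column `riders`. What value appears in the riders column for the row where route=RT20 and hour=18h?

Unpivoting turns each (route, wide-column) pair into one long row.
The wide cell at row RT20, column 18h holds 995, so the long row (RT20, 18h) has riders=995.

995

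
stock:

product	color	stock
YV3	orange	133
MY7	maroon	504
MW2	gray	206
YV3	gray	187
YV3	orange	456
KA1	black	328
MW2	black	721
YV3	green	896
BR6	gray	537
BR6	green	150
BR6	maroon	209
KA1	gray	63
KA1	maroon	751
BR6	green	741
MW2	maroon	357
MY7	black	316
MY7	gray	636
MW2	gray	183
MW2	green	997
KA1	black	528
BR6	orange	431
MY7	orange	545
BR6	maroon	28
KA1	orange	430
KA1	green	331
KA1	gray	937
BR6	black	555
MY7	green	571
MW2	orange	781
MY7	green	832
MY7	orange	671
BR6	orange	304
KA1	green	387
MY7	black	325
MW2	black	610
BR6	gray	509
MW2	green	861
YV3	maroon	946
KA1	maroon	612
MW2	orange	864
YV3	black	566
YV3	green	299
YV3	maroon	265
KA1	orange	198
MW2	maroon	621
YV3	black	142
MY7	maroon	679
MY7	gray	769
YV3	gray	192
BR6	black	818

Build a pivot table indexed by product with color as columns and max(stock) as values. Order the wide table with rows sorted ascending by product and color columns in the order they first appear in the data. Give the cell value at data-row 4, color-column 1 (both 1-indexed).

671

With rows sorted ascending by product, row 4 is product=MY7. color columns in first-appearance order: orange, maroon, gray, black, green; column 1 is orange.
Long rows with product=MY7, color=orange: max(545, 671) = 671.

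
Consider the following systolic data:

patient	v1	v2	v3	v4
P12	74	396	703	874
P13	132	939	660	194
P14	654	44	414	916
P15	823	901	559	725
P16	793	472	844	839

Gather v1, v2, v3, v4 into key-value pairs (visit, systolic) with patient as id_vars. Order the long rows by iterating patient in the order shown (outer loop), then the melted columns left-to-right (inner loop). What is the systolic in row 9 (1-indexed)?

654

20 rows total (5 × 4). Row 9: index ⌊(9-1)/4⌋ = 2 into patient → P14; (9-1) mod 4 = 0 into the melted columns → v1.
So row 9 is (P14, v1, 654); systolic = 654.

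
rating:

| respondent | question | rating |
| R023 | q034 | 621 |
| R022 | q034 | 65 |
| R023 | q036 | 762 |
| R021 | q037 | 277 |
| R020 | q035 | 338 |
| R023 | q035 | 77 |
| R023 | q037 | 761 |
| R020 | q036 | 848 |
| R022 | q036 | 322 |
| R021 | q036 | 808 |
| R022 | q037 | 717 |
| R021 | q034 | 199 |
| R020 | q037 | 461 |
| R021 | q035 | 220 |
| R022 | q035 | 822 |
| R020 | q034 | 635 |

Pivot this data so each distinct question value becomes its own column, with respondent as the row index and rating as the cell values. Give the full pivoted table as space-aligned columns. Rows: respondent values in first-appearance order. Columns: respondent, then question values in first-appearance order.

Columns: respondent plus the 4 distinct question values (q034, q036, q037, q035).
For example, row R023 column q034 takes rating=621 from the long row (R023, q034).

respondent  q034  q036  q037  q035
R023        621   762   761   77  
R022        65    322   717   822 
R021        199   808   277   220 
R020        635   848   461   338 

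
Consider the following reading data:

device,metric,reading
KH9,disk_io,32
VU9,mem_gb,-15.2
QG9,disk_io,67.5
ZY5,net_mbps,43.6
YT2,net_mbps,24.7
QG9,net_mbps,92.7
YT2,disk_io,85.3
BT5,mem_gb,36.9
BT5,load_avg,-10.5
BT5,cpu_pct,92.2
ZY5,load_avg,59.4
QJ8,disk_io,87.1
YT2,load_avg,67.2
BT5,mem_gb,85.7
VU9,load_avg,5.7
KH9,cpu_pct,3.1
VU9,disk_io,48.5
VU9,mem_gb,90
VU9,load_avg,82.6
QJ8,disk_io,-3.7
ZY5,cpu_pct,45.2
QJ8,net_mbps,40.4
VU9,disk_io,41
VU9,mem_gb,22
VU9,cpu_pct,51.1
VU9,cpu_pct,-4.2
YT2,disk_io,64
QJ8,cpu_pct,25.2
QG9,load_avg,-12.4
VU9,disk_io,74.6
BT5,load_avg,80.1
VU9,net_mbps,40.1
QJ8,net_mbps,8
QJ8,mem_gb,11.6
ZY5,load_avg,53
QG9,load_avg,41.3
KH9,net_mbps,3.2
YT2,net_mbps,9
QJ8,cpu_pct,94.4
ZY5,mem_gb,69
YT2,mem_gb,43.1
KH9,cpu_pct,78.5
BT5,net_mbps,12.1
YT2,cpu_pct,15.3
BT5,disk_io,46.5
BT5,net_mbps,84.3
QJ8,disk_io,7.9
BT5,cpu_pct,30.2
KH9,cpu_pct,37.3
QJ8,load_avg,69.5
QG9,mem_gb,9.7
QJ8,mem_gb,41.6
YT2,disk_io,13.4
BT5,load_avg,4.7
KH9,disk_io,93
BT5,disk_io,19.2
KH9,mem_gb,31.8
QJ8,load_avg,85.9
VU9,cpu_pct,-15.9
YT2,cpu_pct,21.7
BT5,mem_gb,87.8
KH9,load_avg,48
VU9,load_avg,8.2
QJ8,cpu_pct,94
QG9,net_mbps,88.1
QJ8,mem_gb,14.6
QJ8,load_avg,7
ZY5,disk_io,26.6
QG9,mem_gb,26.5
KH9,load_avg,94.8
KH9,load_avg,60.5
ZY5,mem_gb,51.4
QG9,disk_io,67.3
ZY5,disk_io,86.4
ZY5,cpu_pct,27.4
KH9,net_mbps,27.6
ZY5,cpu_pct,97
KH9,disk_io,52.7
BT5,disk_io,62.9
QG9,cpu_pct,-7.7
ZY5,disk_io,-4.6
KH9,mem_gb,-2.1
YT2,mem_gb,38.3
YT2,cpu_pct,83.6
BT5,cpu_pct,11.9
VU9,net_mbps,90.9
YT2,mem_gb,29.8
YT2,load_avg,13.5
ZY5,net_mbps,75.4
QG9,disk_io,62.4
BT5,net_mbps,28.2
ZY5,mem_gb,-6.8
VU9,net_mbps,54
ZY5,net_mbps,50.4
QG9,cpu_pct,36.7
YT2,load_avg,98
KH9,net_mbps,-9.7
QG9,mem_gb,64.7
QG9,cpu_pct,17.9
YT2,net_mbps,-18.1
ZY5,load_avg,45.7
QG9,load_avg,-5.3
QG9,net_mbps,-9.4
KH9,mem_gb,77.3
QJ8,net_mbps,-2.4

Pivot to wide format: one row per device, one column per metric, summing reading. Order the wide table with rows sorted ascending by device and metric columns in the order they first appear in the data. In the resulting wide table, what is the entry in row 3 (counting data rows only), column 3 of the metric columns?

With rows sorted ascending by device, row 3 is device=QG9. metric columns in first-appearance order: disk_io, mem_gb, net_mbps, load_avg, cpu_pct; column 3 is net_mbps.
Long rows with device=QG9, metric=net_mbps: 92.7 + 88.1 + -9.4 = 171.4.

171.4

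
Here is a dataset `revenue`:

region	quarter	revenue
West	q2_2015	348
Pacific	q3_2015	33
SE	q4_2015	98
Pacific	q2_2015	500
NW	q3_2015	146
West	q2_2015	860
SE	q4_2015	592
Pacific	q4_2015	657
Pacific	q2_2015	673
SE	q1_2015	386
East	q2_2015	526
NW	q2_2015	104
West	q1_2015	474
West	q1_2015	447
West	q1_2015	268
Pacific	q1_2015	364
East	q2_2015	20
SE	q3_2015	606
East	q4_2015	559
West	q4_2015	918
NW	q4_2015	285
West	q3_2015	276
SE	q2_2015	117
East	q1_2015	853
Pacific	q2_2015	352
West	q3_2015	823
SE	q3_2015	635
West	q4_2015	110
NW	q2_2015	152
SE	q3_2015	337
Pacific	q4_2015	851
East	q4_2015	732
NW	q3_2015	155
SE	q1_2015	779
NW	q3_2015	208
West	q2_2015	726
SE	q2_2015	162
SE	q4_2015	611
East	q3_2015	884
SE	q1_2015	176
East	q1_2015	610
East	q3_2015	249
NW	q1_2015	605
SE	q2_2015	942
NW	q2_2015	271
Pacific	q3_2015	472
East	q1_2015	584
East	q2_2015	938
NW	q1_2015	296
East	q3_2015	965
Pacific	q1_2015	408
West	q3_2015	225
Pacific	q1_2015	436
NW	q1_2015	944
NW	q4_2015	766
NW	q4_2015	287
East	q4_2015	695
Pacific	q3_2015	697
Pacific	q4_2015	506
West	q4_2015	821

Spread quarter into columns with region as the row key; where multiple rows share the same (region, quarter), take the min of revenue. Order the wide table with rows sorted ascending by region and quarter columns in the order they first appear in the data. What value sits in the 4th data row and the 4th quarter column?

176

With rows sorted ascending by region, row 4 is region=SE. quarter columns in first-appearance order: q2_2015, q3_2015, q4_2015, q1_2015; column 4 is q1_2015.
Long rows with region=SE, quarter=q1_2015: min(386, 779, 176) = 176.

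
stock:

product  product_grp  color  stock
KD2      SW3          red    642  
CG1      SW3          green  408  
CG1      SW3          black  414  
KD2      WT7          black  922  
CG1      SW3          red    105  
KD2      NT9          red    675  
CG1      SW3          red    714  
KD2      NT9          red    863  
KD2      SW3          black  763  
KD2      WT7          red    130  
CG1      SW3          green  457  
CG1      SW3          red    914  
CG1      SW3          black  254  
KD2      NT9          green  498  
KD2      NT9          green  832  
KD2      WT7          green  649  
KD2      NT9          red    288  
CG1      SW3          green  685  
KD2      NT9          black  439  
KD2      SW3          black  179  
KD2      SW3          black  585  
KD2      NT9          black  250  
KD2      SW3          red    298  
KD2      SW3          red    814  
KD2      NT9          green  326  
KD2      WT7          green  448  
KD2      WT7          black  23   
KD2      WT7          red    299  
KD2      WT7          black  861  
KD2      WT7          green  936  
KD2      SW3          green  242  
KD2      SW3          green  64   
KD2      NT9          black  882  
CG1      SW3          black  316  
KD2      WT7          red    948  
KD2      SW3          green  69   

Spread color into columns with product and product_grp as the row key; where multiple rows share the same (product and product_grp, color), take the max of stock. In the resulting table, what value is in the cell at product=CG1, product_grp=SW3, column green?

Rows with product=CG1, product_grp=SW3 and color=green: stock values are 408, 457, 685.
max(408, 457, 685) = 685.

685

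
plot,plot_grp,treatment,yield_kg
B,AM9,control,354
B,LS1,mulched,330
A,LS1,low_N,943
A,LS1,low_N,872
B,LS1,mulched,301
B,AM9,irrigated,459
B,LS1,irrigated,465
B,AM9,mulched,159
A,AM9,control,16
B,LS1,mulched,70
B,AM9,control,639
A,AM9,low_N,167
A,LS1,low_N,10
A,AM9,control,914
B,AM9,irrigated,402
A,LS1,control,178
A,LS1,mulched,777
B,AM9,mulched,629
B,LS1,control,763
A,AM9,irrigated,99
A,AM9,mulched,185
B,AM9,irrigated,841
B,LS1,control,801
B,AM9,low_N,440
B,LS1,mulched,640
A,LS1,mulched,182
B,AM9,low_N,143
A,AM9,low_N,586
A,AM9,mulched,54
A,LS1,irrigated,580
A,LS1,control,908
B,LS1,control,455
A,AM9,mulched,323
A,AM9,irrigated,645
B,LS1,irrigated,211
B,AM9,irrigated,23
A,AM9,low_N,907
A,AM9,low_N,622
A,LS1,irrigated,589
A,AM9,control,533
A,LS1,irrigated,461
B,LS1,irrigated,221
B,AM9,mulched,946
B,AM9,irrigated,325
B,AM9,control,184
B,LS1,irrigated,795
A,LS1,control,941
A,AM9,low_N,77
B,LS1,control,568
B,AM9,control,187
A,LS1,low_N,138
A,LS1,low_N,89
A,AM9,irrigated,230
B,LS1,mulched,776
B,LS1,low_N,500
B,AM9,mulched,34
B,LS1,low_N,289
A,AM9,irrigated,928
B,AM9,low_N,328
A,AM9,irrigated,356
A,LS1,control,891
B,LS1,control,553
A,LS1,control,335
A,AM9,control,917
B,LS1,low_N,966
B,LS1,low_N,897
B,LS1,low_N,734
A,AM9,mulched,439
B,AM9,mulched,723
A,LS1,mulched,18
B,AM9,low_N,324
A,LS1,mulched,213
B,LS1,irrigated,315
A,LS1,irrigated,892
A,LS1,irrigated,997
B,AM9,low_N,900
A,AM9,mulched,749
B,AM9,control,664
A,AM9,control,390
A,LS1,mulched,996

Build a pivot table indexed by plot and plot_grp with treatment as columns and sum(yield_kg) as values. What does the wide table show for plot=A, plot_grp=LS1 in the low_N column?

2052

Rows with plot=A, plot_grp=LS1 and treatment=low_N: yield_kg values are 943, 872, 10, 138, 89.
943 + 872 + 10 + 138 + 89 = 2052.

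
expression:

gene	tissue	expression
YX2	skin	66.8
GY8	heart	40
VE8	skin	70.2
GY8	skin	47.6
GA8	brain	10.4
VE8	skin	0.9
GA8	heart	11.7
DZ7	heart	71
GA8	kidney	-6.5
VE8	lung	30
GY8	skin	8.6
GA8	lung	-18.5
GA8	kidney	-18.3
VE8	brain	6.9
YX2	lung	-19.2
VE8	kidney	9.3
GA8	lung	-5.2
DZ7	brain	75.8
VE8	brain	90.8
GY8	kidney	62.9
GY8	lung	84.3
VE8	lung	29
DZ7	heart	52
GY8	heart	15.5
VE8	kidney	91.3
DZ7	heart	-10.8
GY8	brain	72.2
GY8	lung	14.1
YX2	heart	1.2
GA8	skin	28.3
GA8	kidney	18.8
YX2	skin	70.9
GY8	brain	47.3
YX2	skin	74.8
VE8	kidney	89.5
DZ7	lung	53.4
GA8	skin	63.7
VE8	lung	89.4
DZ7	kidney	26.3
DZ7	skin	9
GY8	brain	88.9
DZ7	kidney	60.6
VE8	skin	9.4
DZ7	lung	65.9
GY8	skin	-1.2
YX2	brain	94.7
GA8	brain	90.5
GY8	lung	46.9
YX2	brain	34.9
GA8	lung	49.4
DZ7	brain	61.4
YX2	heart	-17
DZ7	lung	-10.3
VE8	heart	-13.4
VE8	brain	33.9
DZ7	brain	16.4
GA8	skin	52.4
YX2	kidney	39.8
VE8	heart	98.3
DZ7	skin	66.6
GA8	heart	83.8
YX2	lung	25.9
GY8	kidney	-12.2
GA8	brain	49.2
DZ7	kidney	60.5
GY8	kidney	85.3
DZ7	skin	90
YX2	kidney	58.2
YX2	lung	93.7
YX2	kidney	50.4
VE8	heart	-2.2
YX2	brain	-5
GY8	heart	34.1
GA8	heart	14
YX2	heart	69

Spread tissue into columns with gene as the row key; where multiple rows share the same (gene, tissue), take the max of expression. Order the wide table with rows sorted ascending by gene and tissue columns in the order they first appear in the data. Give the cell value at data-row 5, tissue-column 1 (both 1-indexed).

With rows sorted ascending by gene, row 5 is gene=YX2. tissue columns in first-appearance order: skin, heart, brain, kidney, lung; column 1 is skin.
Long rows with gene=YX2, tissue=skin: max(66.8, 70.9, 74.8) = 74.8.

74.8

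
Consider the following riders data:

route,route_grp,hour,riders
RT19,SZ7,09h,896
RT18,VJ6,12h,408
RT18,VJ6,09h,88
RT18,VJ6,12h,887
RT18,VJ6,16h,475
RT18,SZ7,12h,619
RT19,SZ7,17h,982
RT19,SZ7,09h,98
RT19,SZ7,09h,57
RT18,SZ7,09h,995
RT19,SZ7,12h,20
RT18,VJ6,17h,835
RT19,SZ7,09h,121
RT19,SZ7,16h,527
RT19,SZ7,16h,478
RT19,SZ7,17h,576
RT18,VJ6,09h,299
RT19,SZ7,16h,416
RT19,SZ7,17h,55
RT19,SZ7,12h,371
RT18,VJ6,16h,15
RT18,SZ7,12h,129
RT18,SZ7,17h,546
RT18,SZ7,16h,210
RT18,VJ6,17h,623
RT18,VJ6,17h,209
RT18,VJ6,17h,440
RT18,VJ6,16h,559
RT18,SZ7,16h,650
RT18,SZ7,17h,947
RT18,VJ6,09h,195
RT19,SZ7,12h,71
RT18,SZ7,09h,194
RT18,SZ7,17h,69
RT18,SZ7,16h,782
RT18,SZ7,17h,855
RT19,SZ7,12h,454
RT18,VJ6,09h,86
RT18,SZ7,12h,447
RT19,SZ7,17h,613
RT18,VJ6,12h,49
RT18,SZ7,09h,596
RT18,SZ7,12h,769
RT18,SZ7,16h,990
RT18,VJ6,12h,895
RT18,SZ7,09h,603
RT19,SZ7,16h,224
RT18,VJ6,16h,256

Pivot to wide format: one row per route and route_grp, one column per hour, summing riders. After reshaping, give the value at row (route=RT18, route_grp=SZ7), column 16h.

Rows with route=RT18, route_grp=SZ7 and hour=16h: riders values are 210, 650, 782, 990.
210 + 650 + 782 + 990 = 2632.

2632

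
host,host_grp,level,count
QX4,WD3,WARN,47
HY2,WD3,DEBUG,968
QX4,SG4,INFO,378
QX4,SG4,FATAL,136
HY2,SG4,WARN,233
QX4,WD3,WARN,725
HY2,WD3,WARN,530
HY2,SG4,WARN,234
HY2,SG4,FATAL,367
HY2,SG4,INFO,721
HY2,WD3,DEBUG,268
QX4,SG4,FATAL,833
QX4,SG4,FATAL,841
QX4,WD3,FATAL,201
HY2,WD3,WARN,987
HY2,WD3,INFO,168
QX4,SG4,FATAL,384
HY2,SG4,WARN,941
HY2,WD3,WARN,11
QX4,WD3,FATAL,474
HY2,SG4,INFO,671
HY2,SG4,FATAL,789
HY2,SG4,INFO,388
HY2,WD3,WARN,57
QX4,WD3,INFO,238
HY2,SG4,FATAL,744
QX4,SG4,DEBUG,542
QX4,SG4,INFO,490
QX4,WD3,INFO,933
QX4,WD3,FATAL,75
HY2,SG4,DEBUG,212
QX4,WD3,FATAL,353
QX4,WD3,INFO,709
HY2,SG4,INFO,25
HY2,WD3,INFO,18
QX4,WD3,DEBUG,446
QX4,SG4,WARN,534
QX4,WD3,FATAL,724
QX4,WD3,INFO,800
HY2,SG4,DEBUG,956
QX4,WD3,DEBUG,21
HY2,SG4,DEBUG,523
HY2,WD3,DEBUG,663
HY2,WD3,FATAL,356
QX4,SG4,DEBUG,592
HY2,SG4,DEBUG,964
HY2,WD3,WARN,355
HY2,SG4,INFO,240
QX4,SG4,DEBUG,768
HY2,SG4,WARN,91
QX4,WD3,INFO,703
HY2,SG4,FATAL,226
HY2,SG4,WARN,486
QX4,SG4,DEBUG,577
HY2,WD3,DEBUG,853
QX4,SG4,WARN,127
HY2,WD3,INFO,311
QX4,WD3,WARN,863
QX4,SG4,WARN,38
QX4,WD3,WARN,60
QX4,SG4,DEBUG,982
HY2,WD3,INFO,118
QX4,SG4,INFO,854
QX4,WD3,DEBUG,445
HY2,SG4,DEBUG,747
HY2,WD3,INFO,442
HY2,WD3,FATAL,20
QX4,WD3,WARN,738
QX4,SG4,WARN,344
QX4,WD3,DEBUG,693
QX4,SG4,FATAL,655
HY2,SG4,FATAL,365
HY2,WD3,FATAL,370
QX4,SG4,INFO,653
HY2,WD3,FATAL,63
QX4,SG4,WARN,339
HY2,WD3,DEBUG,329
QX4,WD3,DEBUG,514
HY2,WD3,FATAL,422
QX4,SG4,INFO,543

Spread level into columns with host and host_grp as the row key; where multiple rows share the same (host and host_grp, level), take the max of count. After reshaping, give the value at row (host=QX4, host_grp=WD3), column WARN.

Rows with host=QX4, host_grp=WD3 and level=WARN: count values are 47, 725, 863, 60, 738.
max(47, 725, 863, 60, 738) = 863.

863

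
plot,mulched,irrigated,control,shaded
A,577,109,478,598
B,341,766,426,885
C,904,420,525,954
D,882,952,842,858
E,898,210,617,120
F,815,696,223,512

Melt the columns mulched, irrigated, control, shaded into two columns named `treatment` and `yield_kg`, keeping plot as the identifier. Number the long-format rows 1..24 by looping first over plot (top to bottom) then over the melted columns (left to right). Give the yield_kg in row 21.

24 rows total (6 × 4). Row 21: index ⌊(21-1)/4⌋ = 5 into plot → F; (21-1) mod 4 = 0 into the melted columns → mulched.
So row 21 is (F, mulched, 815); yield_kg = 815.

815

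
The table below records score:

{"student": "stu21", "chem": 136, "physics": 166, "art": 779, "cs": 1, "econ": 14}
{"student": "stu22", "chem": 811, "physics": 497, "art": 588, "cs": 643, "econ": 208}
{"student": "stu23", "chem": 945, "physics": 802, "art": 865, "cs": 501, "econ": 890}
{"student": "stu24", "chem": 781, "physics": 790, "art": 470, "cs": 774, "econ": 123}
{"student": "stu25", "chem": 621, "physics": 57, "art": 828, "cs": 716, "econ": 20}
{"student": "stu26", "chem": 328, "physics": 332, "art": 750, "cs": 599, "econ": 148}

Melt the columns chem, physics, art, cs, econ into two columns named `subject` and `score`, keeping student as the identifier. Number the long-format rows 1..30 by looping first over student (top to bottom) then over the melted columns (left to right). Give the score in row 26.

328

30 rows total (6 × 5). Row 26: index ⌊(26-1)/5⌋ = 5 into student → stu26; (26-1) mod 5 = 0 into the melted columns → chem.
So row 26 is (stu26, chem, 328); score = 328.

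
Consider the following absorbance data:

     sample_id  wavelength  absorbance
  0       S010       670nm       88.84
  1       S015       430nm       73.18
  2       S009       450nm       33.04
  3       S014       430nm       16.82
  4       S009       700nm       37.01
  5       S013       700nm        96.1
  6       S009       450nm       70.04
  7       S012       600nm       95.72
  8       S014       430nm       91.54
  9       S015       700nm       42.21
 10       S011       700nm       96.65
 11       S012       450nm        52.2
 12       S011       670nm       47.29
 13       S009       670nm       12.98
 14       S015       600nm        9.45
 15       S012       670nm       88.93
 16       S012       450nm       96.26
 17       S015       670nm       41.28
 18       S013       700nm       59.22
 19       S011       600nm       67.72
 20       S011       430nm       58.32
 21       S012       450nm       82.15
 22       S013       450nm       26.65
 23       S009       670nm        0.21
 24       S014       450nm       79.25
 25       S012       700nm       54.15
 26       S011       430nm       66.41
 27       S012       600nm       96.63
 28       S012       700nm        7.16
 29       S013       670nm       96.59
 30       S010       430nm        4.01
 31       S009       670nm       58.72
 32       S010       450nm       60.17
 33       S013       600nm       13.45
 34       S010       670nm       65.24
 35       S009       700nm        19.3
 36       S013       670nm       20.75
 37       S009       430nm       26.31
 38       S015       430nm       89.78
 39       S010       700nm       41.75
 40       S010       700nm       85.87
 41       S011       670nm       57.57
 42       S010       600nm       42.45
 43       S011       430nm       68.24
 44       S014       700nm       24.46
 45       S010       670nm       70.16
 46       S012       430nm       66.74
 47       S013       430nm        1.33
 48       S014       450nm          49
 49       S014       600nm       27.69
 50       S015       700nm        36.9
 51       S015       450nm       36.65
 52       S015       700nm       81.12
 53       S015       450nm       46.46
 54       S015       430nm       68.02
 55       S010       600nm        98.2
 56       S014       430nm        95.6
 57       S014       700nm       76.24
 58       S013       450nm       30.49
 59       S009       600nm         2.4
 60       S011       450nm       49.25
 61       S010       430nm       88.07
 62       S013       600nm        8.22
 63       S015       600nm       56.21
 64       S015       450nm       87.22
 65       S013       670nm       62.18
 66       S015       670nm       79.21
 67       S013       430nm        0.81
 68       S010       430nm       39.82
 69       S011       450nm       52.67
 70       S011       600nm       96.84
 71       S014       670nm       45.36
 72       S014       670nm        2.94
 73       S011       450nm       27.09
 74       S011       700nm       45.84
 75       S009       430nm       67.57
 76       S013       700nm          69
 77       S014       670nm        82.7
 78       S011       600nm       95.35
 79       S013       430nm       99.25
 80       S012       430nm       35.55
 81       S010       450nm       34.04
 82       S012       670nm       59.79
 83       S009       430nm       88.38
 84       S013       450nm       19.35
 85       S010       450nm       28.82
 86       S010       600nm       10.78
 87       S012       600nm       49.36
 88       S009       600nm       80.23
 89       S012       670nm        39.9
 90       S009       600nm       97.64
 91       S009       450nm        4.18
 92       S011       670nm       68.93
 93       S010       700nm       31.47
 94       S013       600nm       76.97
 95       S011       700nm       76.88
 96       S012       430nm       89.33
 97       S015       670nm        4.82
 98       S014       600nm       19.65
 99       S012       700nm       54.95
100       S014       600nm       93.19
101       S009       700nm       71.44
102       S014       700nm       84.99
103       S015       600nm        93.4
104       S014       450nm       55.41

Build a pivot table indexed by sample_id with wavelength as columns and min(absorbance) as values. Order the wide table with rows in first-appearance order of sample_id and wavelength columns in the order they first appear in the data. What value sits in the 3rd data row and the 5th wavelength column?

With rows in first-appearance order of sample_id, row 3 is sample_id=S009. wavelength columns in first-appearance order: 670nm, 430nm, 450nm, 700nm, 600nm; column 5 is 600nm.
Long rows with sample_id=S009, wavelength=600nm: min(2.4, 80.23, 97.64) = 2.4.

2.4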